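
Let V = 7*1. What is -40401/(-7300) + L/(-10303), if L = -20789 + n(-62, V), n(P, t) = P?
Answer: 568463803/75211900 ≈ 7.5582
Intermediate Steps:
V = 7
L = -20851 (L = -20789 - 62 = -20851)
-40401/(-7300) + L/(-10303) = -40401/(-7300) - 20851/(-10303) = -40401*(-1/7300) - 20851*(-1/10303) = 40401/7300 + 20851/10303 = 568463803/75211900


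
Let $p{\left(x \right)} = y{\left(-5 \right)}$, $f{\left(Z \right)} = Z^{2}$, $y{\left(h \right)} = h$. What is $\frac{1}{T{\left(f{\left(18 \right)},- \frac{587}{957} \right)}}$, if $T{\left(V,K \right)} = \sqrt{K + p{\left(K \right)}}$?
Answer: $- \frac{i \sqrt{1285251}}{2686} \approx - 0.42207 i$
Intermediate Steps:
$p{\left(x \right)} = -5$
$T{\left(V,K \right)} = \sqrt{-5 + K}$ ($T{\left(V,K \right)} = \sqrt{K - 5} = \sqrt{-5 + K}$)
$\frac{1}{T{\left(f{\left(18 \right)},- \frac{587}{957} \right)}} = \frac{1}{\sqrt{-5 - \frac{587}{957}}} = \frac{1}{\sqrt{- \frac{5372}{957}}} = \frac{1}{\frac{2}{957} i \sqrt{1285251}} = - \frac{i \sqrt{1285251}}{2686}$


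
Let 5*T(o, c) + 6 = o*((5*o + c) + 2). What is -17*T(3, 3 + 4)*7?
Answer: -7854/5 ≈ -1570.8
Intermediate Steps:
T(o, c) = -6/5 + o*(2 + c + 5*o)/5 (T(o, c) = -6/5 + (o*((5*o + c) + 2))/5 = -6/5 + (o*((c + 5*o) + 2))/5 = -6/5 + (o*(2 + c + 5*o))/5 = -6/5 + o*(2 + c + 5*o)/5)
-17*T(3, 3 + 4)*7 = -17*(-6/5 + 3² + (⅖)*3 + (⅕)*(3 + 4)*3)*7 = -17*(-6/5 + 9 + 6/5 + (⅕)*7*3)*7 = -17*(-6/5 + 9 + 6/5 + 21/5)*7 = -17*66/5*7 = -1122/5*7 = -7854/5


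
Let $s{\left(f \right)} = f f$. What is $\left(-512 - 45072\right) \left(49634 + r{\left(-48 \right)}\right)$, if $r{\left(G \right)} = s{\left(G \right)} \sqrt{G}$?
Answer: $-2262516256 - 420102144 i \sqrt{3} \approx -2.2625 \cdot 10^{9} - 7.2764 \cdot 10^{8} i$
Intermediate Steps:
$s{\left(f \right)} = f^{2}$
$r{\left(G \right)} = G^{\frac{5}{2}}$ ($r{\left(G \right)} = G^{2} \sqrt{G} = G^{\frac{5}{2}}$)
$\left(-512 - 45072\right) \left(49634 + r{\left(-48 \right)}\right) = \left(-512 - 45072\right) \left(49634 + \left(-48\right)^{\frac{5}{2}}\right) = - 45584 \left(49634 + 9216 i \sqrt{3}\right) = -2262516256 - 420102144 i \sqrt{3}$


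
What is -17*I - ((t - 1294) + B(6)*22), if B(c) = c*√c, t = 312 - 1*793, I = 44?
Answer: 1027 - 132*√6 ≈ 703.67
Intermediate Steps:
t = -481 (t = 312 - 793 = -481)
B(c) = c^(3/2)
-17*I - ((t - 1294) + B(6)*22) = -17*44 - ((-481 - 1294) + 6^(3/2)*22) = -748 - (-1775 + (6*√6)*22) = -748 - (-1775 + 132*√6) = -748 + (1775 - 132*√6) = 1027 - 132*√6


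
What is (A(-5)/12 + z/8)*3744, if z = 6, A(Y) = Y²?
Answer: 10608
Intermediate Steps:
(A(-5)/12 + z/8)*3744 = ((-5)²/12 + 6/8)*3744 = (25*(1/12) + 6*(⅛))*3744 = (25/12 + ¾)*3744 = (17/6)*3744 = 10608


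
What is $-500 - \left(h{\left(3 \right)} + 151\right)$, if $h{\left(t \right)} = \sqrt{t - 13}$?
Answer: $-651 - i \sqrt{10} \approx -651.0 - 3.1623 i$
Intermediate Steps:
$h{\left(t \right)} = \sqrt{-13 + t}$
$-500 - \left(h{\left(3 \right)} + 151\right) = -500 - \left(\sqrt{-13 + 3} + 151\right) = -500 - \left(\sqrt{-10} + 151\right) = -500 - \left(i \sqrt{10} + 151\right) = -500 - \left(151 + i \sqrt{10}\right) = -651 - i \sqrt{10}$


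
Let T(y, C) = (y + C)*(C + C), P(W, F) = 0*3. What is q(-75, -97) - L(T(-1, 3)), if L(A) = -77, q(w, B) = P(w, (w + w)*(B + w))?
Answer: 77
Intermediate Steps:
P(W, F) = 0
q(w, B) = 0
T(y, C) = 2*C*(C + y) (T(y, C) = (C + y)*(2*C) = 2*C*(C + y))
q(-75, -97) - L(T(-1, 3)) = 0 - 1*(-77) = 0 + 77 = 77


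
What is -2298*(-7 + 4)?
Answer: 6894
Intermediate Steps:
-2298*(-7 + 4) = -2298*(-3) = -383*(-18) = 6894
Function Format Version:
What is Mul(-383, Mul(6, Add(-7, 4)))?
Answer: 6894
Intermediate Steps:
Mul(-383, Mul(6, Add(-7, 4))) = Mul(-383, Mul(6, -3)) = Mul(-383, -18) = 6894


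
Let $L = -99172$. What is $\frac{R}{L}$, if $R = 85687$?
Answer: $- \frac{85687}{99172} \approx -0.86402$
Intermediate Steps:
$\frac{R}{L} = \frac{85687}{-99172} = 85687 \left(- \frac{1}{99172}\right) = - \frac{85687}{99172}$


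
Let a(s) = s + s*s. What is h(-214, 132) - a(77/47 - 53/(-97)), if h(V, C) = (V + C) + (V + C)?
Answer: -3553264124/20784481 ≈ -170.96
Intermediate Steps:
h(V, C) = 2*C + 2*V (h(V, C) = (C + V) + (C + V) = 2*C + 2*V)
a(s) = s + s²
h(-214, 132) - a(77/47 - 53/(-97)) = (2*132 + 2*(-214)) - (77/47 - 53/(-97))*(1 + (77/47 - 53/(-97))) = (264 - 428) - (77*(1/47) - 53*(-1/97))*(1 + (77*(1/47) - 53*(-1/97))) = -164 - (77/47 + 53/97)*(1 + (77/47 + 53/97)) = -164 - 9960*(1 + 9960/4559)/4559 = -164 - 9960*14519/(4559*4559) = -164 - 1*144609240/20784481 = -164 - 144609240/20784481 = -3553264124/20784481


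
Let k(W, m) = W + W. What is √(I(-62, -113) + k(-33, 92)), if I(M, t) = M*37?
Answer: 2*I*√590 ≈ 48.58*I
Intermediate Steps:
k(W, m) = 2*W
I(M, t) = 37*M
√(I(-62, -113) + k(-33, 92)) = √(37*(-62) + 2*(-33)) = √(-2294 - 66) = √(-2360) = 2*I*√590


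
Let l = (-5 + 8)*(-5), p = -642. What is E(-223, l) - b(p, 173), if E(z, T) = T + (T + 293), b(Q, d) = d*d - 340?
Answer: -29326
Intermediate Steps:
b(Q, d) = -340 + d**2 (b(Q, d) = d**2 - 340 = -340 + d**2)
l = -15 (l = 3*(-5) = -15)
E(z, T) = 293 + 2*T (E(z, T) = T + (293 + T) = 293 + 2*T)
E(-223, l) - b(p, 173) = (293 + 2*(-15)) - (-340 + 173**2) = (293 - 30) - (-340 + 29929) = 263 - 1*29589 = 263 - 29589 = -29326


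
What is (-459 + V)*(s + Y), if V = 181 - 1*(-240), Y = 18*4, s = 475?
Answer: -20786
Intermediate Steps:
Y = 72
V = 421 (V = 181 + 240 = 421)
(-459 + V)*(s + Y) = (-459 + 421)*(475 + 72) = -38*547 = -20786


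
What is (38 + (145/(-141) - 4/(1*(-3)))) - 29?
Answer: 1312/141 ≈ 9.3050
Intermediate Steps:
(38 + (145/(-141) - 4/(1*(-3)))) - 29 = (38 + (145*(-1/141) - 4/(-3))) - 29 = (38 + (-145/141 - 4*(-⅓))) - 29 = (38 + (-145/141 + 4/3)) - 29 = (38 + 43/141) - 29 = 5401/141 - 29 = 1312/141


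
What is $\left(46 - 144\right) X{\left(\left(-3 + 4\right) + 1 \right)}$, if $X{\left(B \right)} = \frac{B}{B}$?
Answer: $-98$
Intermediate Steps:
$X{\left(B \right)} = 1$
$\left(46 - 144\right) X{\left(\left(-3 + 4\right) + 1 \right)} = \left(46 - 144\right) 1 = \left(-98\right) 1 = -98$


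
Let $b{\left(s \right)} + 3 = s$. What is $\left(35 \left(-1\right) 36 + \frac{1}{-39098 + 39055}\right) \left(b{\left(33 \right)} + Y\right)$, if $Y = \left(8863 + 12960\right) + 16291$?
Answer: $- \frac{2066680064}{43} \approx -4.8062 \cdot 10^{7}$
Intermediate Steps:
$b{\left(s \right)} = -3 + s$
$Y = 38114$ ($Y = 21823 + 16291 = 38114$)
$\left(35 \left(-1\right) 36 + \frac{1}{-39098 + 39055}\right) \left(b{\left(33 \right)} + Y\right) = \left(35 \left(-1\right) 36 + \frac{1}{-39098 + 39055}\right) \left(\left(-3 + 33\right) + 38114\right) = \left(\left(-35\right) 36 + \frac{1}{-43}\right) \left(30 + 38114\right) = \left(-1260 - \frac{1}{43}\right) 38144 = \left(- \frac{54181}{43}\right) 38144 = - \frac{2066680064}{43}$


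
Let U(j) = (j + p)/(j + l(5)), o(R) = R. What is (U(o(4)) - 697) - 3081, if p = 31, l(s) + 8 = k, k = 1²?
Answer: -11369/3 ≈ -3789.7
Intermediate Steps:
k = 1
l(s) = -7 (l(s) = -8 + 1 = -7)
U(j) = (31 + j)/(-7 + j) (U(j) = (j + 31)/(j - 7) = (31 + j)/(-7 + j))
(U(o(4)) - 697) - 3081 = ((31 + 4)/(-7 + 4) - 697) - 3081 = (35/(-3) - 697) - 3081 = (-⅓*35 - 697) - 3081 = (-35/3 - 697) - 3081 = -2126/3 - 3081 = -11369/3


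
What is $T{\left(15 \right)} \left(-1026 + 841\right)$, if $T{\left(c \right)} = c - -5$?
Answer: $-3700$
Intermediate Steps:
$T{\left(c \right)} = 5 + c$ ($T{\left(c \right)} = c + 5 = 5 + c$)
$T{\left(15 \right)} \left(-1026 + 841\right) = \left(5 + 15\right) \left(-1026 + 841\right) = 20 \left(-185\right) = -3700$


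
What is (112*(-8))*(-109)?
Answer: 97664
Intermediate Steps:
(112*(-8))*(-109) = -896*(-109) = 97664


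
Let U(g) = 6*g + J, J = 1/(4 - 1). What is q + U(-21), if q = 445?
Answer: 958/3 ≈ 319.33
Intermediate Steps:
J = 1/3 ≈ 0.33333
U(g) = 1/3 + 6*g (U(g) = 6*g + 1/3 = 1/3 + 6*g)
q + U(-21) = 445 + (1/3 + 6*(-21)) = 445 + (1/3 - 126) = 445 - 377/3 = 958/3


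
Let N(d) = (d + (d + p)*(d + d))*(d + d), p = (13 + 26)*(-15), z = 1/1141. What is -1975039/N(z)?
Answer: 266710383534329/242514 ≈ 1.0998e+9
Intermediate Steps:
z = 1/1141 ≈ 0.00087642
p = -585 (p = 39*(-15) = -585)
N(d) = 2*d*(d + 2*d*(-585 + d)) (N(d) = (d + (d - 585)*(d + d))*(d + d) = (d + (-585 + d)*(2*d))*(2*d) = (d + 2*d*(-585 + d))*(2*d) = 2*d*(d + 2*d*(-585 + d)))
-1975039/N(z) = -1975039*1301881/(-2338 + 4*(1/1141)) = -1975039*1301881/(-2338 + 4/1141) = -1975039/((1/1301881)*(-2667654/1141)) = -1975039/(-2667654/1485446221) = -1975039*(-1485446221/2667654) = 266710383534329/242514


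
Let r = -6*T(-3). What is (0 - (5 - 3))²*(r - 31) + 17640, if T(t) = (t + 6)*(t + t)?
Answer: 17948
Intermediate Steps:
T(t) = 2*t*(6 + t) (T(t) = (6 + t)*(2*t) = 2*t*(6 + t))
r = 108 (r = -12*(-3)*(6 - 3) = -12*(-3)*3 = -6*(-18) = 108)
(0 - (5 - 3))²*(r - 31) + 17640 = (0 - (5 - 3))²*(108 - 31) + 17640 = (0 - 1*2)²*77 + 17640 = (0 - 2)²*77 + 17640 = (-2)²*77 + 17640 = 4*77 + 17640 = 308 + 17640 = 17948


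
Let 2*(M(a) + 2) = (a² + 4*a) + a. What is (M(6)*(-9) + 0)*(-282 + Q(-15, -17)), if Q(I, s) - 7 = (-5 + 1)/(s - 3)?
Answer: 383346/5 ≈ 76669.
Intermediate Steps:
Q(I, s) = 7 - 4/(-3 + s) (Q(I, s) = 7 + (-5 + 1)/(s - 3) = 7 - 4/(-3 + s))
M(a) = -2 + a²/2 + 5*a/2 (M(a) = -2 + ((a² + 4*a) + a)/2 = -2 + (a² + 5*a)/2 = -2 + (a²/2 + 5*a/2) = -2 + a²/2 + 5*a/2)
(M(6)*(-9) + 0)*(-282 + Q(-15, -17)) = ((-2 + (½)*6² + (5/2)*6)*(-9) + 0)*(-282 + (-25 + 7*(-17))/(-3 - 17)) = ((-2 + (½)*36 + 15)*(-9) + 0)*(-282 + (-25 - 119)/(-20)) = ((-2 + 18 + 15)*(-9) + 0)*(-282 - 1/20*(-144)) = (31*(-9) + 0)*(-282 + 36/5) = (-279 + 0)*(-1374/5) = -279*(-1374/5) = 383346/5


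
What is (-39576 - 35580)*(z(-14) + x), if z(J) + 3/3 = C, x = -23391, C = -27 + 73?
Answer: 1754591976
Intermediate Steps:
C = 46
z(J) = 45 (z(J) = -1 + 46 = 45)
(-39576 - 35580)*(z(-14) + x) = (-39576 - 35580)*(45 - 23391) = -75156*(-23346) = 1754591976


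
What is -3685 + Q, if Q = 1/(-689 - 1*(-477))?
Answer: -781221/212 ≈ -3685.0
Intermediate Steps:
Q = -1/212 (Q = 1/(-689 + 477) = 1/(-212) = -1/212 ≈ -0.0047170)
-3685 + Q = -3685 - 1/212 = -781221/212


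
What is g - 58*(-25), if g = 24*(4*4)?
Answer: 1834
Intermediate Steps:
g = 384 (g = 24*16 = 384)
g - 58*(-25) = 384 - 58*(-25) = 384 + 1450 = 1834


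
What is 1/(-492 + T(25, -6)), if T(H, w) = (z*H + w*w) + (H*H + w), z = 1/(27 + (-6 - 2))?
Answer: 19/3122 ≈ 0.0060858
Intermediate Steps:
z = 1/19 (z = 1/(27 - 8) = 1/19 ≈ 0.052632)
T(H, w) = w + H² + w² + H/19 (T(H, w) = (H/19 + w*w) + (H*H + w) = (H/19 + w²) + (H² + w) = (w² + H/19) + (w + H²) = w + H² + w² + H/19)
1/(-492 + T(25, -6)) = 1/(-492 + (-6 + 25² + (-6)² + (1/19)*25)) = 1/(-492 + (-6 + 625 + 36 + 25/19)) = 1/(-492 + 12470/19) = 1/(3122/19) = 19/3122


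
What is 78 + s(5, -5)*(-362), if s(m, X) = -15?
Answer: 5508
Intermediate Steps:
78 + s(5, -5)*(-362) = 78 - 15*(-362) = 78 + 5430 = 5508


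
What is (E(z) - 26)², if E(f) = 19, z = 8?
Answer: 49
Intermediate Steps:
(E(z) - 26)² = (19 - 26)² = (-7)² = 49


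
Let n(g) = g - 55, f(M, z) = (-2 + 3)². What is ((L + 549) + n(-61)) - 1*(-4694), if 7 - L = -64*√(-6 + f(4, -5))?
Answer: 5134 + 64*I*√5 ≈ 5134.0 + 143.11*I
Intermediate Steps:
f(M, z) = 1 (f(M, z) = 1² = 1)
n(g) = -55 + g
L = 7 + 64*I*√5 (L = 7 - (-64)*√(-6 + 1) = 7 - (-64)*√(-5) = 7 - (-64)*I*√5 = 7 + 64*I*√5 ≈ 7.0 + 143.11*I)
((L + 549) + n(-61)) - 1*(-4694) = (((7 + 64*I*√5) + 549) + (-55 - 61)) - 1*(-4694) = ((556 + 64*I*√5) - 116) + 4694 = (440 + 64*I*√5) + 4694 = 5134 + 64*I*√5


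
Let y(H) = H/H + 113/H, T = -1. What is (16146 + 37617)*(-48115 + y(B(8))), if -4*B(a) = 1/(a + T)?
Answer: -2756859114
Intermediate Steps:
B(a) = -1/(4*(-1 + a)) (B(a) = -1/(4*(a - 1)) = -1/(4*(-1 + a)))
y(H) = 1 + 113/H
(16146 + 37617)*(-48115 + y(B(8))) = (16146 + 37617)*(-48115 + (113 - 1/(-4 + 4*8))/((-1/(-4 + 4*8)))) = 53763*(-48115 + (113 - 1/(-4 + 32))/((-1/(-4 + 32)))) = 53763*(-48115 + (113 - 1/28)/((-1/28))) = 53763*(-48115 + (113 - 1*1/28)/((-1*1/28))) = 53763*(-48115 + (113 - 1/28)/(-1/28)) = 53763*(-48115 - 28*3163/28) = 53763*(-48115 - 3163) = 53763*(-51278) = -2756859114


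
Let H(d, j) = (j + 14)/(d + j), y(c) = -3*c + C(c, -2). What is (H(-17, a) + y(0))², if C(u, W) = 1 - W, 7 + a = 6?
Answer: 1681/324 ≈ 5.1883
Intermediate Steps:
a = -1 (a = -7 + 6 = -1)
y(c) = 3 - 3*c (y(c) = -3*c + (1 - 1*(-2)) = -3*c + (1 + 2) = -3*c + 3 = 3 - 3*c)
H(d, j) = (14 + j)/(d + j)
(H(-17, a) + y(0))² = ((14 - 1)/(-17 - 1) + (3 - 3*0))² = (13/(-18) + (3 + 0))² = (-1/18*13 + 3)² = (-13/18 + 3)² = (41/18)² = 1681/324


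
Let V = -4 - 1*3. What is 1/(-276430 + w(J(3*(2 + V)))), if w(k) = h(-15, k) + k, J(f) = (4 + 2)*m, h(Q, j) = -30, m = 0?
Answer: -1/276460 ≈ -3.6172e-6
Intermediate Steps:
V = -7 (V = -4 - 3 = -7)
J(f) = 0 (J(f) = (4 + 2)*0 = 6*0 = 0)
w(k) = -30 + k
1/(-276430 + w(J(3*(2 + V)))) = 1/(-276430 + (-30 + 0)) = 1/(-276430 - 30) = 1/(-276460) = -1/276460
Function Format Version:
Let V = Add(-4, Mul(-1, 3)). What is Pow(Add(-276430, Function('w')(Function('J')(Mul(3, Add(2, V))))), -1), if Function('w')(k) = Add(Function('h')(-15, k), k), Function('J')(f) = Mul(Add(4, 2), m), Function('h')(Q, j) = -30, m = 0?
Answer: Rational(-1, 276460) ≈ -3.6172e-6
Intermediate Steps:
V = -7 (V = Add(-4, -3) = -7)
Function('J')(f) = 0 (Function('J')(f) = Mul(Add(4, 2), 0) = Mul(6, 0) = 0)
Function('w')(k) = Add(-30, k)
Pow(Add(-276430, Function('w')(Function('J')(Mul(3, Add(2, V))))), -1) = Pow(Add(-276430, Add(-30, 0)), -1) = Pow(Add(-276430, -30), -1) = Pow(-276460, -1) = Rational(-1, 276460)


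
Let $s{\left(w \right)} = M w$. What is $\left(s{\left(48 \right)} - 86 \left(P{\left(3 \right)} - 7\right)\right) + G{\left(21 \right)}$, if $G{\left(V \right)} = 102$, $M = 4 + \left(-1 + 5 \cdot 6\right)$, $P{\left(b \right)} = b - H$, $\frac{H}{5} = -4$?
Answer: $310$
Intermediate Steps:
$H = -20$ ($H = 5 \left(-4\right) = -20$)
$P{\left(b \right)} = 20 + b$ ($P{\left(b \right)} = b - -20 = b + 20 = 20 + b$)
$M = 33$ ($M = 4 + \left(-1 + 30\right) = 4 + 29 = 33$)
$s{\left(w \right)} = 33 w$
$\left(s{\left(48 \right)} - 86 \left(P{\left(3 \right)} - 7\right)\right) + G{\left(21 \right)} = \left(33 \cdot 48 - 86 \left(\left(20 + 3\right) - 7\right)\right) + 102 = \left(1584 - 86 \left(23 - 7\right)\right) + 102 = \left(1584 - 1376\right) + 102 = 208 + 102 = 310$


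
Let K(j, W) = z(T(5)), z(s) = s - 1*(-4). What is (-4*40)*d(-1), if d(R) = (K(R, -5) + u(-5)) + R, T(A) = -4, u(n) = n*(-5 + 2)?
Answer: -2240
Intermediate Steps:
u(n) = -3*n (u(n) = n*(-3) = -3*n)
z(s) = 4 + s (z(s) = s + 4 = 4 + s)
K(j, W) = 0 (K(j, W) = 4 - 4 = 0)
d(R) = 15 + R (d(R) = (0 - 3*(-5)) + R = (0 + 15) + R = 15 + R)
(-4*40)*d(-1) = (-4*40)*(15 - 1) = -160*14 = -2240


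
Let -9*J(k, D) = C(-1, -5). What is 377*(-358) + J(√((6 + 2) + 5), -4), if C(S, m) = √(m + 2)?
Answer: -134966 - I*√3/9 ≈ -1.3497e+5 - 0.19245*I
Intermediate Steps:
C(S, m) = √(2 + m)
J(k, D) = -I*√3/9 (J(k, D) = -√(2 - 5)/9 = -I*√3/9)
377*(-358) + J(√((6 + 2) + 5), -4) = 377*(-358) - I*√3/9 = -134966 - I*√3/9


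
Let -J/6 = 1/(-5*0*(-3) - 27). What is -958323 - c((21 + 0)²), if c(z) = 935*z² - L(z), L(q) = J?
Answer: -1645182520/9 ≈ -1.8280e+8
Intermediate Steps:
J = 2/9 (J = -6/(-5*0*(-3) - 27) = -6/(0*(-3) - 27) = -6/(0 - 27) = -6/(-27) = -6*(-1/27) = 2/9 ≈ 0.22222)
L(q) = 2/9
c(z) = -2/9 + 935*z² (c(z) = 935*z² - 1*2/9 = 935*z² - 2/9 = -2/9 + 935*z²)
-958323 - c((21 + 0)²) = -958323 - (-2/9 + 935*((21 + 0)²)²) = -958323 - (-2/9 + 935*(21²)²) = -958323 - (-2/9 + 935*441²) = -958323 - (-2/9 + 935*194481) = -958323 - (-2/9 + 181839735) = -958323 - 1*1636557613/9 = -958323 - 1636557613/9 = -1645182520/9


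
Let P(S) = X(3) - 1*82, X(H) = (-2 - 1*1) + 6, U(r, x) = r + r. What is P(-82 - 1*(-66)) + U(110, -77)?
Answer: 141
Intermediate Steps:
U(r, x) = 2*r
X(H) = 3 (X(H) = (-2 - 1) + 6 = -3 + 6 = 3)
P(S) = -79 (P(S) = 3 - 1*82 = 3 - 82 = -79)
P(-82 - 1*(-66)) + U(110, -77) = -79 + 2*110 = -79 + 220 = 141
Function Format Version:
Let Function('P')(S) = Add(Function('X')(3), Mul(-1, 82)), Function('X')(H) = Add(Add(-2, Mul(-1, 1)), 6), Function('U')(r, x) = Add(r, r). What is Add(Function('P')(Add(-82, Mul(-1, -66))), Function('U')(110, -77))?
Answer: 141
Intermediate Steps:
Function('U')(r, x) = Mul(2, r)
Function('X')(H) = 3 (Function('X')(H) = Add(Add(-2, -1), 6) = Add(-3, 6) = 3)
Function('P')(S) = -79 (Function('P')(S) = Add(3, Mul(-1, 82)) = Add(3, -82) = -79)
Add(Function('P')(Add(-82, Mul(-1, -66))), Function('U')(110, -77)) = Add(-79, Mul(2, 110)) = Add(-79, 220) = 141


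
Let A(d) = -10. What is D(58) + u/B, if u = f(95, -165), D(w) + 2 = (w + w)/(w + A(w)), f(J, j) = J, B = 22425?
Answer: 2517/5980 ≈ 0.42090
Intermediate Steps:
D(w) = -2 + 2*w/(-10 + w) (D(w) = -2 + (w + w)/(w - 10) = -2 + (2*w)/(-10 + w) = -2 + 2*w/(-10 + w))
u = 95
D(58) + u/B = 20/(-10 + 58) + 95/22425 = 20/48 + 95*(1/22425) = 20*(1/48) + 19/4485 = 5/12 + 19/4485 = 2517/5980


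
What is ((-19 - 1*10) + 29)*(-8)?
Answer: 0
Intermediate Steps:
((-19 - 1*10) + 29)*(-8) = ((-19 - 10) + 29)*(-8) = (-29 + 29)*(-8) = 0*(-8) = 0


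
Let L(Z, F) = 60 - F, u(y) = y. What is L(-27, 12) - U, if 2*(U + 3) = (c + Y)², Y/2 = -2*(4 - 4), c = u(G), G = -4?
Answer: 43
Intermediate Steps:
c = -4
Y = 0 (Y = 2*(-2*(4 - 4)) = 2*(-2*0) = 2*0 = 0)
U = 5 (U = -3 + (-4 + 0)²/2 = -3 + (½)*(-4)² = -3 + (½)*16 = -3 + 8 = 5)
L(-27, 12) - U = (60 - 1*12) - 1*5 = (60 - 12) - 5 = 48 - 5 = 43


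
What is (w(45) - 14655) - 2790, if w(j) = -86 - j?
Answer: -17576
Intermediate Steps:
(w(45) - 14655) - 2790 = ((-86 - 1*45) - 14655) - 2790 = ((-86 - 45) - 14655) - 2790 = (-131 - 14655) - 2790 = -14786 - 2790 = -17576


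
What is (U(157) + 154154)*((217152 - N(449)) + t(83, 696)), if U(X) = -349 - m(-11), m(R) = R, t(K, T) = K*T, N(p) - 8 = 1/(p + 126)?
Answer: 24314371756584/575 ≈ 4.2286e+10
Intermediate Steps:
N(p) = 8 + 1/(126 + p) (N(p) = 8 + 1/(p + 126) = 8 + 1/(126 + p))
U(X) = -338 (U(X) = -349 - 1*(-11) = -349 + 11 = -338)
(U(157) + 154154)*((217152 - N(449)) + t(83, 696)) = (-338 + 154154)*((217152 - (1009 + 8*449)/(126 + 449)) + 83*696) = 153816*((217152 - (1009 + 3592)/575) + 57768) = 153816*((217152 - 4601/575) + 57768) = 153816*(124857799/575 + 57768) = 153816*(158074399/575) = 24314371756584/575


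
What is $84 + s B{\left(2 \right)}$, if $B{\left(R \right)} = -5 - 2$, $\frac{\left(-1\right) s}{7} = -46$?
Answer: $-2170$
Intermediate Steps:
$s = 322$ ($s = \left(-7\right) \left(-46\right) = 322$)
$B{\left(R \right)} = -7$
$84 + s B{\left(2 \right)} = 84 + 322 \left(-7\right) = 84 - 2254 = -2170$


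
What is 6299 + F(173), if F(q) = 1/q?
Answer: 1089728/173 ≈ 6299.0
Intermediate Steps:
6299 + F(173) = 6299 + 1/173 = 1089728/173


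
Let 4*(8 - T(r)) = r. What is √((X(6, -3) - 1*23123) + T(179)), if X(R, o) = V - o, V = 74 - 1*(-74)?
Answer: I*√92035/2 ≈ 151.69*I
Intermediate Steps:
T(r) = 8 - r/4
V = 148 (V = 74 + 74 = 148)
X(R, o) = 148 - o
√((X(6, -3) - 1*23123) + T(179)) = √(((148 - 1*(-3)) - 1*23123) + (8 - ¼*179)) = √(((148 + 3) - 23123) + (8 - 179/4)) = √((151 - 23123) - 147/4) = √(-22972 - 147/4) = √(-92035/4) = I*√92035/2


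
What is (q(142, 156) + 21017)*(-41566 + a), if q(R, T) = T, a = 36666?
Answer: -103747700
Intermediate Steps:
(q(142, 156) + 21017)*(-41566 + a) = (156 + 21017)*(-41566 + 36666) = 21173*(-4900) = -103747700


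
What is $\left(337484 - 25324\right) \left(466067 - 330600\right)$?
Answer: $42287378720$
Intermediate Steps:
$\left(337484 - 25324\right) \left(466067 - 330600\right) = \left(337484 - 25324\right) 135467 = 312160 \cdot 135467 = 42287378720$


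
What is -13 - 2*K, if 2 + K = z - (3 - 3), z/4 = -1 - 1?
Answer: 7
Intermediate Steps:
z = -8 (z = 4*(-1 - 1) = 4*(-2) = -8)
K = -10 (K = -2 + (-8 - (3 - 3)) = -2 + (-8 - 1*0) = -2 + (-8 + 0) = -2 - 8 = -10)
-13 - 2*K = -13 - 2*(-10) = -13 + 20 = 7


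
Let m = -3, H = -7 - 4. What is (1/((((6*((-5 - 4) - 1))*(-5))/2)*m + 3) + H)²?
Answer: 24186724/199809 ≈ 121.05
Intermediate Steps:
H = -11
(1/((((6*((-5 - 4) - 1))*(-5))/2)*m + 3) + H)² = (1/((((6*((-5 - 4) - 1))*(-5))/2)*(-3) + 3) - 11)² = (1/((((6*(-9 - 1))*(-5))*(½))*(-3) + 3) - 11)² = (1/((((6*(-10))*(-5))*(½))*(-3) + 3) - 11)² = (1/((-60*(-5)*(½))*(-3) + 3) - 11)² = (1/((300*(½))*(-3) + 3) - 11)² = (1/(150*(-3) + 3) - 11)² = (1/(-450 + 3) - 11)² = (1/(-447) - 11)² = (-1/447 - 11)² = (-4918/447)² = 24186724/199809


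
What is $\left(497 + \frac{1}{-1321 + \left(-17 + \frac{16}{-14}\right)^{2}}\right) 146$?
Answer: $\frac{1763253023}{24300} \approx 72562.0$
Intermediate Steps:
$\left(497 + \frac{1}{-1321 + \left(-17 + \frac{16}{-14}\right)^{2}}\right) 146 = \left(497 + \frac{1}{-1321 + \left(-17 + 16 \left(- \frac{1}{14}\right)\right)^{2}}\right) 146 = \left(497 + \frac{1}{-1321 + \left(-17 - \frac{8}{7}\right)^{2}}\right) 146 = \left(497 + \frac{1}{-1321 + \left(- \frac{127}{7}\right)^{2}}\right) 146 = \left(497 + \frac{1}{-1321 + \frac{16129}{49}}\right) 146 = \left(497 + \frac{1}{- \frac{48600}{49}}\right) 146 = \left(497 - \frac{49}{48600}\right) 146 = \frac{24154151}{48600} \cdot 146 = \frac{1763253023}{24300}$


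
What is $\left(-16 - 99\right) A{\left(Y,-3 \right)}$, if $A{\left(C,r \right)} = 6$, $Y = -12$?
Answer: $-690$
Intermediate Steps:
$\left(-16 - 99\right) A{\left(Y,-3 \right)} = \left(-16 - 99\right) 6 = \left(-115\right) 6 = -690$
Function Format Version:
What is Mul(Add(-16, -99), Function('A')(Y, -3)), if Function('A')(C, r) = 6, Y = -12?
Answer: -690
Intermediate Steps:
Mul(Add(-16, -99), Function('A')(Y, -3)) = Mul(Add(-16, -99), 6) = Mul(-115, 6) = -690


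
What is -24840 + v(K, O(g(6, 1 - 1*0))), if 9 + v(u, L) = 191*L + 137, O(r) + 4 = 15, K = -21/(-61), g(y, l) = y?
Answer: -22611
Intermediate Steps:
K = 21/61 (K = -21*(-1/61) = 21/61 ≈ 0.34426)
O(r) = 11 (O(r) = -4 + 15 = 11)
v(u, L) = 128 + 191*L (v(u, L) = -9 + (191*L + 137) = -9 + (137 + 191*L) = 128 + 191*L)
-24840 + v(K, O(g(6, 1 - 1*0))) = -24840 + (128 + 191*11) = -24840 + (128 + 2101) = -24840 + 2229 = -22611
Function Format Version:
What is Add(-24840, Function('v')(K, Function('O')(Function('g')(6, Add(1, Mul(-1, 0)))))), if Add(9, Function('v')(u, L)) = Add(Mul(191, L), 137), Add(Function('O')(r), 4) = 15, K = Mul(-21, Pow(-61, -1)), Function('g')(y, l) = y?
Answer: -22611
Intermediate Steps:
K = Rational(21, 61) (K = Mul(-21, Rational(-1, 61)) = Rational(21, 61) ≈ 0.34426)
Function('O')(r) = 11 (Function('O')(r) = Add(-4, 15) = 11)
Function('v')(u, L) = Add(128, Mul(191, L)) (Function('v')(u, L) = Add(-9, Add(Mul(191, L), 137)) = Add(-9, Add(137, Mul(191, L))) = Add(128, Mul(191, L)))
Add(-24840, Function('v')(K, Function('O')(Function('g')(6, Add(1, Mul(-1, 0)))))) = Add(-24840, Add(128, Mul(191, 11))) = Add(-24840, Add(128, 2101)) = Add(-24840, 2229) = -22611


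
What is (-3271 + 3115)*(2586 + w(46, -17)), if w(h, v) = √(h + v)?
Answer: -403416 - 156*√29 ≈ -4.0426e+5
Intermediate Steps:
(-3271 + 3115)*(2586 + w(46, -17)) = (-3271 + 3115)*(2586 + √(46 - 17)) = -156*(2586 + √29) = -403416 - 156*√29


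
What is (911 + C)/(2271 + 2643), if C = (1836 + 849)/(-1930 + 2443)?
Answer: 6026/32319 ≈ 0.18645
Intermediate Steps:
C = 895/171 (C = 2685/513 = 2685*(1/513) = 895/171 ≈ 5.2339)
(911 + C)/(2271 + 2643) = (911 + 895/171)/(2271 + 2643) = (156676/171)/4914 = (156676/171)*(1/4914) = 6026/32319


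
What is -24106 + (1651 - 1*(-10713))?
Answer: -11742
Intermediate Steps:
-24106 + (1651 - 1*(-10713)) = -24106 + (1651 + 10713) = -24106 + 12364 = -11742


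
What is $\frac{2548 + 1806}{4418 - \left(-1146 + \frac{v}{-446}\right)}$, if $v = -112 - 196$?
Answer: $\frac{485471}{620309} \approx 0.78263$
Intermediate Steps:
$v = -308$ ($v = -112 - 196 = -308$)
$\frac{2548 + 1806}{4418 - \left(-1146 + \frac{v}{-446}\right)} = \frac{2548 + 1806}{4418 + \left(1146 - - \frac{308}{-446}\right)} = \frac{4354}{4418 + \left(1146 - \left(-308\right) \left(- \frac{1}{446}\right)\right)} = \frac{4354}{4418 + \left(1146 - \frac{154}{223}\right)} = \frac{4354}{4418 + \frac{255404}{223}} = \frac{4354}{\frac{1240618}{223}} = 4354 \cdot \frac{223}{1240618} = \frac{485471}{620309}$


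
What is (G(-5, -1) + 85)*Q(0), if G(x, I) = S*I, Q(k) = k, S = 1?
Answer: 0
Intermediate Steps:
G(x, I) = I (G(x, I) = 1*I = I)
(G(-5, -1) + 85)*Q(0) = (-1 + 85)*0 = 84*0 = 0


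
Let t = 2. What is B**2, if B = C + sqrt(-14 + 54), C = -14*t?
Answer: 824 - 112*sqrt(10) ≈ 469.82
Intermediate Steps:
C = -28 (C = -14*2 = -28)
B = -28 + 2*sqrt(10) (B = -28 + sqrt(-14 + 54) = -28 + sqrt(40) = -28 + 2*sqrt(10) ≈ -21.675)
B**2 = (-28 + 2*sqrt(10))**2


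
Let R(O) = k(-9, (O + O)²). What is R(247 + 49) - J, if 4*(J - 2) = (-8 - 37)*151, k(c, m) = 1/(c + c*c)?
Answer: 122167/72 ≈ 1696.8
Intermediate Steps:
k(c, m) = 1/(c + c²)
R(O) = 1/72 (R(O) = 1/((-9)*(1 - 9)) = -⅑/(-8) = -⅑*(-⅛) = 1/72)
J = -6787/4 (J = 2 + ((-8 - 37)*151)/4 = 2 + (-45*151)/4 = 2 + (¼)*(-6795) = 2 - 6795/4 = -6787/4 ≈ -1696.8)
R(247 + 49) - J = 1/72 - 1*(-6787/4) = 1/72 + 6787/4 = 122167/72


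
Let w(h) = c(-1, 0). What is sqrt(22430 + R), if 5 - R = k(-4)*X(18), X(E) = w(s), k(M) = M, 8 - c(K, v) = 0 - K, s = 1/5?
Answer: sqrt(22463) ≈ 149.88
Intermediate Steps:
s = 1/5 ≈ 0.20000
c(K, v) = 8 + K (c(K, v) = 8 - (0 - K) = 8 - (-1)*K = 8 + K)
w(h) = 7 (w(h) = 8 - 1 = 7)
X(E) = 7
R = 33 (R = 5 - (-4)*7 = 5 - 1*(-28) = 5 + 28 = 33)
sqrt(22430 + R) = sqrt(22430 + 33) = sqrt(22463)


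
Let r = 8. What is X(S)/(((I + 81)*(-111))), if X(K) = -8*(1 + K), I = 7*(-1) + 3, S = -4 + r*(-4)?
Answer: -40/1221 ≈ -0.032760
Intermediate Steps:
S = -36 (S = -4 + 8*(-4) = -4 - 32 = -36)
I = -4 (I = -7 + 3 = -4)
X(K) = -8 - 8*K
X(S)/(((I + 81)*(-111))) = (-8 - 8*(-36))/(((-4 + 81)*(-111))) = (-8 + 288)/((77*(-111))) = 280/(-8547) = 280*(-1/8547) = -40/1221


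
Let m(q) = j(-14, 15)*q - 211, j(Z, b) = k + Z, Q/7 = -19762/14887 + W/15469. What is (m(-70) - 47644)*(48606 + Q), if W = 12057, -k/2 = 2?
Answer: -521512050589025575/230287003 ≈ -2.2646e+9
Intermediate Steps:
k = -4 (k = -2*2 = -4)
Q = -883440733/230287003 (Q = 7*(-19762/14887 + 12057/15469) = 7*(-126205819/230287003) = -883440733/230287003 ≈ -3.8363)
j(Z, b) = -4 + Z
m(q) = -211 - 18*q (m(q) = (-4 - 14)*q - 211 = -18*q - 211 = -211 - 18*q)
(m(-70) - 47644)*(48606 + Q) = ((-211 - 18*(-70)) - 47644)*(48606 - 883440733/230287003) = ((-211 + 1260) - 47644)*(11192446627085/230287003) = (1049 - 47644)*(11192446627085/230287003) = -46595*11192446627085/230287003 = -521512050589025575/230287003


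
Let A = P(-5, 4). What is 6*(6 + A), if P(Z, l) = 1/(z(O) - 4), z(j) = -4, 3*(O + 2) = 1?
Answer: 141/4 ≈ 35.250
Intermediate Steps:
O = -5/3 (O = -2 + (⅓)*1 = -2 + ⅓ = -5/3 ≈ -1.6667)
P(Z, l) = -⅛ (P(Z, l) = 1/(-4 - 4) = 1/(-8) = -⅛)
A = -⅛ ≈ -0.12500
6*(6 + A) = 6*(6 - ⅛) = 6*(47/8) = 141/4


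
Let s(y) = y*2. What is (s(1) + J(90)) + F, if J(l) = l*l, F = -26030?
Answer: -17928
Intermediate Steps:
s(y) = 2*y
J(l) = l**2
(s(1) + J(90)) + F = (2*1 + 90**2) - 26030 = (2 + 8100) - 26030 = 8102 - 26030 = -17928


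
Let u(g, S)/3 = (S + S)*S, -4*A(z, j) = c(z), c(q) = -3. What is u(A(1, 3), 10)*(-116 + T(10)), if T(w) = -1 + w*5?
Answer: -40200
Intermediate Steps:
A(z, j) = ¾ (A(z, j) = -¼*(-3) = ¾)
T(w) = -1 + 5*w
u(g, S) = 6*S² (u(g, S) = 3*((S + S)*S) = 3*((2*S)*S) = 3*(2*S²) = 6*S²)
u(A(1, 3), 10)*(-116 + T(10)) = (6*10²)*(-116 + (-1 + 5*10)) = (6*100)*(-116 + (-1 + 50)) = 600*(-116 + 49) = 600*(-67) = -40200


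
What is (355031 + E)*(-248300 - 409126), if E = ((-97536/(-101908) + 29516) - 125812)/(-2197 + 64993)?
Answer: -31117901183856464362/133321141 ≈ -2.3341e+11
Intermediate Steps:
E = -613327202/399963423 (E = ((-97536*(-1/101908) + 29516) - 125812)/62796 = ((24384/25477 + 29516) - 125812)*(1/62796) = (752003516/25477 - 125812)*(1/62796) = -2453308808/25477*1/62796 = -613327202/399963423 ≈ -1.5335)
(355031 + E)*(-248300 - 409126) = (355031 - 613327202/399963423)*(-248300 - 409126) = (141998800703911/399963423)*(-657426) = -31117901183856464362/133321141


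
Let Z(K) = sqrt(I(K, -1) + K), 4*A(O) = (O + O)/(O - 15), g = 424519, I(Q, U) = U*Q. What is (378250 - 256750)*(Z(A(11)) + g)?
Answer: 51579058500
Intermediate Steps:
I(Q, U) = Q*U
A(O) = O/(2*(-15 + O)) (A(O) = ((O + O)/(O - 15))/4 = ((2*O)/(-15 + O))/4 = (2*O/(-15 + O))/4 = O/(2*(-15 + O)))
Z(K) = 0 (Z(K) = sqrt(K*(-1) + K) = sqrt(-K + K) = sqrt(0) = 0)
(378250 - 256750)*(Z(A(11)) + g) = (378250 - 256750)*(0 + 424519) = 121500*424519 = 51579058500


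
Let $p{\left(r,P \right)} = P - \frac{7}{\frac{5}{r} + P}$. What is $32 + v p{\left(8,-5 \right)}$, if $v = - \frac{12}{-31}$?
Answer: $\frac{4756}{155} \approx 30.684$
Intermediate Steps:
$p{\left(r,P \right)} = P - \frac{7}{P + \frac{5}{r}}$
$v = \frac{12}{31}$ ($v = \left(-12\right) \left(- \frac{1}{31}\right) = \frac{12}{31} \approx 0.3871$)
$32 + v p{\left(8,-5 \right)} = 32 + \frac{12 \frac{\left(-7\right) 8 + 5 \left(-5\right) + 8 \left(-5\right)^{2}}{5 - 40}}{31} = 32 + \frac{12 \frac{-56 - 25 + 8 \cdot 25}{5 - 40}}{31} = 32 + \frac{12 \frac{-56 - 25 + 200}{-35}}{31} = 32 + \frac{12 \left(\left(- \frac{1}{35}\right) 119\right)}{31} = 32 + \frac{12}{31} \left(- \frac{17}{5}\right) = 32 - \frac{204}{155} = \frac{4756}{155}$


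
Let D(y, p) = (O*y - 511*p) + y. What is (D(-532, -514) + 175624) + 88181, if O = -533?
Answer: 809483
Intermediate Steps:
D(y, p) = -532*y - 511*p (D(y, p) = (-533*y - 511*p) + y = -532*y - 511*p)
(D(-532, -514) + 175624) + 88181 = ((-532*(-532) - 511*(-514)) + 175624) + 88181 = ((283024 + 262654) + 175624) + 88181 = (545678 + 175624) + 88181 = 721302 + 88181 = 809483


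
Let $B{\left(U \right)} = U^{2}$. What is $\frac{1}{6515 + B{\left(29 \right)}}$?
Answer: $\frac{1}{7356} \approx 0.00013594$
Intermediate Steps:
$\frac{1}{6515 + B{\left(29 \right)}} = \frac{1}{6515 + 29^{2}} = \frac{1}{6515 + 841} = \frac{1}{7356}$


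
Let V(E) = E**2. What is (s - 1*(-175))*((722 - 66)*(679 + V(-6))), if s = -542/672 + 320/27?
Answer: 16492648315/189 ≈ 8.7263e+7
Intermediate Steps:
s = 33401/3024 (s = -542*1/672 + 320*(1/27) = -271/336 + 320/27 = 33401/3024 ≈ 11.045)
(s - 1*(-175))*((722 - 66)*(679 + V(-6))) = (33401/3024 - 1*(-175))*((722 - 66)*(679 + (-6)**2)) = (33401/3024 + 175)*(656*(679 + 36)) = 562601*(656*715)/3024 = (562601/3024)*469040 = 16492648315/189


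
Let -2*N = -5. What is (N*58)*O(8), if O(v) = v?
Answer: 1160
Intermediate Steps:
N = 5/2 (N = -½*(-5) = 5/2 ≈ 2.5000)
(N*58)*O(8) = ((5/2)*58)*8 = 145*8 = 1160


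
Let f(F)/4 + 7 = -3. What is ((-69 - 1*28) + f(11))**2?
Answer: 18769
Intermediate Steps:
f(F) = -40 (f(F) = -28 + 4*(-3) = -28 - 12 = -40)
((-69 - 1*28) + f(11))**2 = ((-69 - 1*28) - 40)**2 = ((-69 - 28) - 40)**2 = (-97 - 40)**2 = (-137)**2 = 18769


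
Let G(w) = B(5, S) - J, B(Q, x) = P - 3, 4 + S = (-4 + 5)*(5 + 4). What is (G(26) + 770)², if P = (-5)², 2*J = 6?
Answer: 622521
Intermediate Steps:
J = 3 (J = (½)*6 = 3)
P = 25
S = 5 (S = -4 + (-4 + 5)*(5 + 4) = -4 + 1*9 = -4 + 9 = 5)
B(Q, x) = 22 (B(Q, x) = 25 - 3 = 22)
G(w) = 19 (G(w) = 22 - 1*3 = 22 - 3 = 19)
(G(26) + 770)² = (19 + 770)² = 789² = 622521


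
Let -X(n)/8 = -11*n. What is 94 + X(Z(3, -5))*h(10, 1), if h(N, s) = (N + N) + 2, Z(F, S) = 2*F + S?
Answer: 2030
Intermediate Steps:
Z(F, S) = S + 2*F
X(n) = 88*n (X(n) = -(-88)*n = 88*n)
h(N, s) = 2 + 2*N (h(N, s) = 2*N + 2 = 2 + 2*N)
94 + X(Z(3, -5))*h(10, 1) = 94 + (88*(-5 + 2*3))*(2 + 2*10) = 94 + (88*(-5 + 6))*(2 + 20) = 94 + (88*1)*22 = 94 + 88*22 = 94 + 1936 = 2030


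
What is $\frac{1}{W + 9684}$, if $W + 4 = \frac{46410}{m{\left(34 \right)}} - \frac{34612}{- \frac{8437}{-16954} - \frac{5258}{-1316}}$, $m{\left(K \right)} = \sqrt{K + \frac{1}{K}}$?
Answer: $- \frac{46978199603986871}{1411483231860314387442} + \frac{1906714292801395 \sqrt{39338}}{2822966463720628774884} \approx 0.00010068$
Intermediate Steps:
$W = - \frac{13797238944}{1790129} + \frac{3570 \sqrt{39338}}{89}$ ($W = -4 - \left(- \frac{46410}{\sqrt{34 + \frac{1}{34}}} + \frac{34612}{- \frac{8437}{-16954} - \frac{5258}{-1316}}\right) = -4 + \left(\frac{46410}{\sqrt{34 + \frac{1}{34}}} - \frac{34612}{\left(-8437\right) \left(- \frac{1}{16954}\right) - - \frac{2629}{658}}\right) = -4 + \left(\frac{46410}{\sqrt{\frac{1157}{34}}} - \frac{34612}{\frac{8437}{16954} + \frac{2629}{658}}\right) = -4 + \left(\frac{46410}{\frac{1}{34} \sqrt{39338}} - \frac{34612}{\frac{1790129}{398419}}\right) = -4 + \left(46410 \frac{\sqrt{39338}}{1157} - \frac{13790078428}{1790129}\right) = -4 - \left(\frac{13790078428}{1790129} - \frac{3570 \sqrt{39338}}{89}\right) = - \frac{13797238944}{1790129} + \frac{3570 \sqrt{39338}}{89} \approx 248.41$)
$\frac{1}{W + 9684} = \frac{1}{\left(- \frac{13797238944}{1790129} + \frac{3570 \sqrt{39338}}{89}\right) + 9684} = \frac{1}{\frac{3538370292}{1790129} + \frac{3570 \sqrt{39338}}{89}}$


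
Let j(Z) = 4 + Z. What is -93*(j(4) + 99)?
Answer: -9951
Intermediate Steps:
-93*(j(4) + 99) = -93*((4 + 4) + 99) = -93*(8 + 99) = -93*107 = -9951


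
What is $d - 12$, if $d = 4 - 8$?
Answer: $-16$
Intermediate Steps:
$d = -4$ ($d = 4 - 8 = -4$)
$d - 12 = -4 - 12 = -16$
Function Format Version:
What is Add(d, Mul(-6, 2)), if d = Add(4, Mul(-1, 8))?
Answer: -16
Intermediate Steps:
d = -4 (d = Add(4, -8) = -4)
Add(d, Mul(-6, 2)) = Add(-4, Mul(-6, 2)) = Add(-4, -12) = -16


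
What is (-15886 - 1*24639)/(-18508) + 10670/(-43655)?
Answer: 314327703/161593348 ≈ 1.9452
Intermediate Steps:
(-15886 - 1*24639)/(-18508) + 10670/(-43655) = (-15886 - 24639)*(-1/18508) + 10670*(-1/43655) = -40525*(-1/18508) - 2134/8731 = 40525/18508 - 2134/8731 = 314327703/161593348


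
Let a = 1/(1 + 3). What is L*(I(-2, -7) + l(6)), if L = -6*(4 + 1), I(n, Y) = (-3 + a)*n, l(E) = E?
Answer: -345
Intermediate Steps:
a = 1/4 ≈ 0.25000
I(n, Y) = -11*n/4 (I(n, Y) = (-3 + 1/4)*n = -11*n/4)
L = -30 (L = -6*5 = -30)
L*(I(-2, -7) + l(6)) = -30*(-11/4*(-2) + 6) = -30*(11/2 + 6) = -30*23/2 = -345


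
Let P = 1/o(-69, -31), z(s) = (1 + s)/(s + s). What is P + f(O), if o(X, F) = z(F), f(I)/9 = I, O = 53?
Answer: 7186/15 ≈ 479.07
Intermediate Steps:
f(I) = 9*I
z(s) = (1 + s)/(2*s) (z(s) = (1 + s)/((2*s)) = (1 + s)*(1/(2*s)) = (1 + s)/(2*s))
o(X, F) = (1 + F)/(2*F)
P = 31/15 (P = 1/((½)*(1 - 31)/(-31)) = 1/((½)*(-1/31)*(-30)) = 1/(15/31) = 31/15 ≈ 2.0667)
P + f(O) = 31/15 + 9*53 = 31/15 + 477 = 7186/15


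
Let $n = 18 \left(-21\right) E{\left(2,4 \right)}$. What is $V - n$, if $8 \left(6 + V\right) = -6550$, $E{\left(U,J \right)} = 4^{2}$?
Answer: $\frac{20893}{4} \approx 5223.3$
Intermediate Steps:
$E{\left(U,J \right)} = 16$
$n = -6048$ ($n = 18 \left(-21\right) 16 = \left(-378\right) 16 = -6048$)
$V = - \frac{3299}{4}$ ($V = -6 + \frac{1}{8} \left(-6550\right) = -6 - \frac{3275}{4} = - \frac{3299}{4} \approx -824.75$)
$V - n = - \frac{3299}{4} - -6048 = - \frac{3299}{4} + 6048 = \frac{20893}{4}$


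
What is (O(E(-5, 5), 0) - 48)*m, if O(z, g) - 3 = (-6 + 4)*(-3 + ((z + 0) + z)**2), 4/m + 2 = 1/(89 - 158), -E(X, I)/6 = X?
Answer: 1997964/139 ≈ 14374.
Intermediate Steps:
E(X, I) = -6*X
m = -276/139 (m = 4/(-2 + 1/(89 - 158)) = 4/(-2 + 1/(-69)) = 4/(-2 - 1/69) = 4/(-139/69) = 4*(-69/139) = -276/139 ≈ -1.9856)
O(z, g) = 9 - 8*z**2 (O(z, g) = 3 + (-6 + 4)*(-3 + ((z + 0) + z)**2) = 3 - 2*(-3 + (z + z)**2) = 3 - 2*(-3 + (2*z)**2) = 3 - 2*(-3 + 4*z**2) = 3 + (6 - 8*z**2) = 9 - 8*z**2)
(O(E(-5, 5), 0) - 48)*m = ((9 - 8*(-6*(-5))**2) - 48)*(-276/139) = ((9 - 8*30**2) - 48)*(-276/139) = ((9 - 8*900) - 48)*(-276/139) = ((9 - 7200) - 48)*(-276/139) = (-7191 - 48)*(-276/139) = -7239*(-276/139) = 1997964/139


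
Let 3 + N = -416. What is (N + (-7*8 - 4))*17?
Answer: -8143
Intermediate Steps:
N = -419 (N = -3 - 416 = -419)
(N + (-7*8 - 4))*17 = (-419 + (-7*8 - 4))*17 = (-419 + (-56 - 4))*17 = (-419 - 60)*17 = -479*17 = -8143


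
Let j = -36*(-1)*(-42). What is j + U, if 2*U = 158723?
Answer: 155699/2 ≈ 77850.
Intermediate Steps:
U = 158723/2 (U = (1/2)*158723 = 158723/2 ≈ 79362.)
j = -1512 (j = 36*(-42) = -1512)
j + U = -1512 + 158723/2 = 155699/2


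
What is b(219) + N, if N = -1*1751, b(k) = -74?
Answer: -1825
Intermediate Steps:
N = -1751
b(219) + N = -74 - 1751 = -1825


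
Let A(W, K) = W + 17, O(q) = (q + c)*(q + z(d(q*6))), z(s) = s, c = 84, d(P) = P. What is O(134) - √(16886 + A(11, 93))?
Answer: 204484 - √16914 ≈ 2.0435e+5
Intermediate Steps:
O(q) = 7*q*(84 + q) (O(q) = (q + 84)*(q + q*6) = (84 + q)*(q + 6*q) = (84 + q)*(7*q) = 7*q*(84 + q))
A(W, K) = 17 + W
O(134) - √(16886 + A(11, 93)) = 7*134*(84 + 134) - √(16886 + (17 + 11)) = 7*134*218 - √(16886 + 28) = 204484 - √16914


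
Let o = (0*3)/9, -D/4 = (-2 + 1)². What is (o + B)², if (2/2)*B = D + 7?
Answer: 9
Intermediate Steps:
D = -4 (D = -4*(-2 + 1)² = -4*(-1)² = -4*1 = -4)
o = 0 (o = 0*(⅑) = 0)
B = 3 (B = -4 + 7 = 3)
(o + B)² = (0 + 3)² = 3² = 9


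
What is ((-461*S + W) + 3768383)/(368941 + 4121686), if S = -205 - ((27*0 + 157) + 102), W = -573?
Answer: 3981714/4490627 ≈ 0.88667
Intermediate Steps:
S = -464 (S = -205 - ((0 + 157) + 102) = -205 - (157 + 102) = -205 - 1*259 = -205 - 259 = -464)
((-461*S + W) + 3768383)/(368941 + 4121686) = ((-461*(-464) - 573) + 3768383)/(368941 + 4121686) = ((213904 - 573) + 3768383)/4490627 = (213331 + 3768383)*(1/4490627) = 3981714*(1/4490627) = 3981714/4490627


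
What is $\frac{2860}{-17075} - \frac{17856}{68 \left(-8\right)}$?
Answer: $\frac{1895846}{58055} \approx 32.656$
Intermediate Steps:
$\frac{2860}{-17075} - \frac{17856}{68 \left(-8\right)} = 2860 \left(- \frac{1}{17075}\right) - \frac{17856}{-544} = - \frac{572}{3415} - - \frac{558}{17} = - \frac{572}{3415} + \frac{558}{17} = \frac{1895846}{58055}$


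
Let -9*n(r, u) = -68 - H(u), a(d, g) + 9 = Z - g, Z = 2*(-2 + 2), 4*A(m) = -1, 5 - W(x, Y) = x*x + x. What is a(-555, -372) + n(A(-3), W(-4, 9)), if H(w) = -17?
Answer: 1106/3 ≈ 368.67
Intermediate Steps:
W(x, Y) = 5 - x - x² (W(x, Y) = 5 - (x*x + x) = 5 - (x² + x) = 5 - (x + x²) = 5 + (-x - x²) = 5 - x - x²)
A(m) = -¼ (A(m) = (¼)*(-1) = -¼)
Z = 0 (Z = 2*0 = 0)
a(d, g) = -9 - g (a(d, g) = -9 + (0 - g) = -9 - g)
n(r, u) = 17/3 (n(r, u) = -(-68 - 1*(-17))/9 = -(-68 + 17)/9 = -⅑*(-51) = 17/3)
a(-555, -372) + n(A(-3), W(-4, 9)) = (-9 - 1*(-372)) + 17/3 = (-9 + 372) + 17/3 = 363 + 17/3 = 1106/3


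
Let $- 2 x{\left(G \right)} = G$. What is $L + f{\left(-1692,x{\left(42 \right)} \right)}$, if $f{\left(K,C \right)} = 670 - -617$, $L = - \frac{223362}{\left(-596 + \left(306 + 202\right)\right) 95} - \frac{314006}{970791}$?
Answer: $\frac{5329631875651}{4057906380} \approx 1313.4$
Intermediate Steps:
$x{\left(G \right)} = - \frac{G}{2}$
$L = \frac{107106364591}{4057906380}$ ($L = - \frac{223362}{\left(-596 + 508\right) 95} - \frac{314006}{970791} = - \frac{223362}{\left(-88\right) 95} - \frac{314006}{970791} = - \frac{223362}{-8360} - \frac{314006}{970791} = \left(-223362\right) \left(- \frac{1}{8360}\right) - \frac{314006}{970791} = \frac{111681}{4180} - \frac{314006}{970791} = \frac{107106364591}{4057906380} \approx 26.395$)
$f{\left(K,C \right)} = 1287$ ($f{\left(K,C \right)} = 670 + 617 = 1287$)
$L + f{\left(-1692,x{\left(42 \right)} \right)} = \frac{107106364591}{4057906380} + 1287 = \frac{5329631875651}{4057906380}$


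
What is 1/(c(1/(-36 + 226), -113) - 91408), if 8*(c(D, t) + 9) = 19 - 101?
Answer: -4/365709 ≈ -1.0938e-5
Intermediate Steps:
c(D, t) = -77/4 (c(D, t) = -9 + (19 - 101)/8 = -9 + (⅛)*(-82) = -9 - 41/4 = -77/4)
1/(c(1/(-36 + 226), -113) - 91408) = 1/(-77/4 - 91408) = 1/(-365709/4) = -4/365709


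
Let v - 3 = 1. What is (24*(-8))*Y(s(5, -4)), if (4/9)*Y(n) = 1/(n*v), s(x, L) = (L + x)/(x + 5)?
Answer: -1080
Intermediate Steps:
v = 4 (v = 3 + 1 = 4)
s(x, L) = (L + x)/(5 + x)
Y(n) = 9/(16*n) (Y(n) = 9/(4*((n*4))) = 9/(4*((4*n))) = 9*(1/(4*n))/4 = 9/(16*n))
(24*(-8))*Y(s(5, -4)) = (24*(-8))*(9/(16*(((-4 + 5)/(5 + 5))))) = -108/(1/10) = -108/((⅒)*1) = -108/⅒ = -108*10 = -192*45/8 = -1080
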